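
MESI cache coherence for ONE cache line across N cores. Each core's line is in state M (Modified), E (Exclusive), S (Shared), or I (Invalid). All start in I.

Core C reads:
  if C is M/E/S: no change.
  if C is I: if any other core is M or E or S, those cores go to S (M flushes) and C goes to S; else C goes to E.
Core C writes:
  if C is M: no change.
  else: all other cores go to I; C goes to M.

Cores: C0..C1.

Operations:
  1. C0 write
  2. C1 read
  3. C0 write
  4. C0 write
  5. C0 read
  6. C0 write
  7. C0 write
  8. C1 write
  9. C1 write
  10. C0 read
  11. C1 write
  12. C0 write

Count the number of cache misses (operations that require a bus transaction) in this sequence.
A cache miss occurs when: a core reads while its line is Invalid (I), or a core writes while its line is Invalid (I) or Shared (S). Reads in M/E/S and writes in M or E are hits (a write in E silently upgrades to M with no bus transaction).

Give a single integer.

Answer: 7

Derivation:
Op 1: C0 write [C0 write: invalidate none -> C0=M] -> [M,I] [MISS #1: write from I]
Op 2: C1 read [C1 read from I: others=['C0=M'] -> C1=S, others downsized to S] -> [S,S] [MISS #2: read from I]
Op 3: C0 write [C0 write: invalidate ['C1=S'] -> C0=M] -> [M,I] [MISS #3: write from S]
Op 4: C0 write [C0 write: already M (modified), no change] -> [M,I] [hit: write from M]
Op 5: C0 read [C0 read: already in M, no change] -> [M,I] [hit: read from M]
Op 6: C0 write [C0 write: already M (modified), no change] -> [M,I] [hit: write from M]
Op 7: C0 write [C0 write: already M (modified), no change] -> [M,I] [hit: write from M]
Op 8: C1 write [C1 write: invalidate ['C0=M'] -> C1=M] -> [I,M] [MISS #4: write from I]
Op 9: C1 write [C1 write: already M (modified), no change] -> [I,M] [hit: write from M]
Op 10: C0 read [C0 read from I: others=['C1=M'] -> C0=S, others downsized to S] -> [S,S] [MISS #5: read from I]
Op 11: C1 write [C1 write: invalidate ['C0=S'] -> C1=M] -> [I,M] [MISS #6: write from S]
Op 12: C0 write [C0 write: invalidate ['C1=M'] -> C0=M] -> [M,I] [MISS #7: write from I]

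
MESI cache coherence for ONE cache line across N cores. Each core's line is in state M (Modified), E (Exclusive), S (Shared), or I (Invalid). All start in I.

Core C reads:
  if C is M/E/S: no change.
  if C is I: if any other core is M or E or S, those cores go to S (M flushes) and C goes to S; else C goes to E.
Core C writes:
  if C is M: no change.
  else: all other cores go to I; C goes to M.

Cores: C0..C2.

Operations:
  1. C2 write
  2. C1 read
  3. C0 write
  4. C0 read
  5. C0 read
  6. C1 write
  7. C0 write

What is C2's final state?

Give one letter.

Op 1: C2 write [C2 write: invalidate none -> C2=M] -> [I,I,M]
Op 2: C1 read [C1 read from I: others=['C2=M'] -> C1=S, others downsized to S] -> [I,S,S]
Op 3: C0 write [C0 write: invalidate ['C1=S', 'C2=S'] -> C0=M] -> [M,I,I]
Op 4: C0 read [C0 read: already in M, no change] -> [M,I,I]
Op 5: C0 read [C0 read: already in M, no change] -> [M,I,I]
Op 6: C1 write [C1 write: invalidate ['C0=M'] -> C1=M] -> [I,M,I]
Op 7: C0 write [C0 write: invalidate ['C1=M'] -> C0=M] -> [M,I,I]

Answer: I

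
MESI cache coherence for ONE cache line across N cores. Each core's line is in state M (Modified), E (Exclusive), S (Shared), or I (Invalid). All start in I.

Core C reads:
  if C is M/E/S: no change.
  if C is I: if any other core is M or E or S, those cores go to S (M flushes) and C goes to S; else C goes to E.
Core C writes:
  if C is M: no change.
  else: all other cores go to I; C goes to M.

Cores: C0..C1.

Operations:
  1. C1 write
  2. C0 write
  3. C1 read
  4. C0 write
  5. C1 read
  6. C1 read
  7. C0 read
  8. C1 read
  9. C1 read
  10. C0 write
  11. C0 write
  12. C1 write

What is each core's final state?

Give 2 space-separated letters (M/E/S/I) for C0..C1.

Op 1: C1 write [C1 write: invalidate none -> C1=M] -> [I,M]
Op 2: C0 write [C0 write: invalidate ['C1=M'] -> C0=M] -> [M,I]
Op 3: C1 read [C1 read from I: others=['C0=M'] -> C1=S, others downsized to S] -> [S,S]
Op 4: C0 write [C0 write: invalidate ['C1=S'] -> C0=M] -> [M,I]
Op 5: C1 read [C1 read from I: others=['C0=M'] -> C1=S, others downsized to S] -> [S,S]
Op 6: C1 read [C1 read: already in S, no change] -> [S,S]
Op 7: C0 read [C0 read: already in S, no change] -> [S,S]
Op 8: C1 read [C1 read: already in S, no change] -> [S,S]
Op 9: C1 read [C1 read: already in S, no change] -> [S,S]
Op 10: C0 write [C0 write: invalidate ['C1=S'] -> C0=M] -> [M,I]
Op 11: C0 write [C0 write: already M (modified), no change] -> [M,I]
Op 12: C1 write [C1 write: invalidate ['C0=M'] -> C1=M] -> [I,M]

Answer: I M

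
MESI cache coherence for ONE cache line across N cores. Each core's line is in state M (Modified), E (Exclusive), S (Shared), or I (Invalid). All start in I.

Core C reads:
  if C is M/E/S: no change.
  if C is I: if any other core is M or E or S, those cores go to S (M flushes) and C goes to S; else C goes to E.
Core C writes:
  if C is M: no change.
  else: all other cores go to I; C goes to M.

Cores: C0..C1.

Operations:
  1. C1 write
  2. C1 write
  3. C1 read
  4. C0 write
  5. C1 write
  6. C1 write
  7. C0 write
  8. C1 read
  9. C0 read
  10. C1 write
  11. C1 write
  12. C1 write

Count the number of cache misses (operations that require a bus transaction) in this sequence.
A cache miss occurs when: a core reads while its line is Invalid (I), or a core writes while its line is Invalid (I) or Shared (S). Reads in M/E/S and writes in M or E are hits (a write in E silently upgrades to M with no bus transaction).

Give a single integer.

Answer: 6

Derivation:
Op 1: C1 write [C1 write: invalidate none -> C1=M] -> [I,M] [MISS #1: write from I]
Op 2: C1 write [C1 write: already M (modified), no change] -> [I,M] [hit: write from M]
Op 3: C1 read [C1 read: already in M, no change] -> [I,M] [hit: read from M]
Op 4: C0 write [C0 write: invalidate ['C1=M'] -> C0=M] -> [M,I] [MISS #2: write from I]
Op 5: C1 write [C1 write: invalidate ['C0=M'] -> C1=M] -> [I,M] [MISS #3: write from I]
Op 6: C1 write [C1 write: already M (modified), no change] -> [I,M] [hit: write from M]
Op 7: C0 write [C0 write: invalidate ['C1=M'] -> C0=M] -> [M,I] [MISS #4: write from I]
Op 8: C1 read [C1 read from I: others=['C0=M'] -> C1=S, others downsized to S] -> [S,S] [MISS #5: read from I]
Op 9: C0 read [C0 read: already in S, no change] -> [S,S] [hit: read from S]
Op 10: C1 write [C1 write: invalidate ['C0=S'] -> C1=M] -> [I,M] [MISS #6: write from S]
Op 11: C1 write [C1 write: already M (modified), no change] -> [I,M] [hit: write from M]
Op 12: C1 write [C1 write: already M (modified), no change] -> [I,M] [hit: write from M]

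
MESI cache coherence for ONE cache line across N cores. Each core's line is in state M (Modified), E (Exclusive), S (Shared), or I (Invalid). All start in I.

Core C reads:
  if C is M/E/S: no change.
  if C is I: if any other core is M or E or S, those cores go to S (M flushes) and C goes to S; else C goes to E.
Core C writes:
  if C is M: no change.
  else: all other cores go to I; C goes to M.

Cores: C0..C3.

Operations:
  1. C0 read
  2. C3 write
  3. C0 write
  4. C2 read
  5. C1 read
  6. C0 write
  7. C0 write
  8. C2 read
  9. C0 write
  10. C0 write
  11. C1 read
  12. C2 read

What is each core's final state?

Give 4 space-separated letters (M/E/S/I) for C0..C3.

Answer: S S S I

Derivation:
Op 1: C0 read [C0 read from I: no other sharers -> C0=E (exclusive)] -> [E,I,I,I]
Op 2: C3 write [C3 write: invalidate ['C0=E'] -> C3=M] -> [I,I,I,M]
Op 3: C0 write [C0 write: invalidate ['C3=M'] -> C0=M] -> [M,I,I,I]
Op 4: C2 read [C2 read from I: others=['C0=M'] -> C2=S, others downsized to S] -> [S,I,S,I]
Op 5: C1 read [C1 read from I: others=['C0=S', 'C2=S'] -> C1=S, others downsized to S] -> [S,S,S,I]
Op 6: C0 write [C0 write: invalidate ['C1=S', 'C2=S'] -> C0=M] -> [M,I,I,I]
Op 7: C0 write [C0 write: already M (modified), no change] -> [M,I,I,I]
Op 8: C2 read [C2 read from I: others=['C0=M'] -> C2=S, others downsized to S] -> [S,I,S,I]
Op 9: C0 write [C0 write: invalidate ['C2=S'] -> C0=M] -> [M,I,I,I]
Op 10: C0 write [C0 write: already M (modified), no change] -> [M,I,I,I]
Op 11: C1 read [C1 read from I: others=['C0=M'] -> C1=S, others downsized to S] -> [S,S,I,I]
Op 12: C2 read [C2 read from I: others=['C0=S', 'C1=S'] -> C2=S, others downsized to S] -> [S,S,S,I]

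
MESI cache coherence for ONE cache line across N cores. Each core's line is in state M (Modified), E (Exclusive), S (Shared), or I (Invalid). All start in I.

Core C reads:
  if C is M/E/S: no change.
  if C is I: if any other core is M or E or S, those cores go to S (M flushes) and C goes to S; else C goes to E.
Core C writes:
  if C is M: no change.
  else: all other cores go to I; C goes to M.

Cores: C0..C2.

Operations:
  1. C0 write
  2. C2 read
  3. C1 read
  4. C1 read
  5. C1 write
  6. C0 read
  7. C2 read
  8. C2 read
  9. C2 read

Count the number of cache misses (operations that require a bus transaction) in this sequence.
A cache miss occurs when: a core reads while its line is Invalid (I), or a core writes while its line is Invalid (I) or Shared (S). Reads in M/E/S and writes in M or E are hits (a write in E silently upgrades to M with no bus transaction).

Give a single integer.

Answer: 6

Derivation:
Op 1: C0 write [C0 write: invalidate none -> C0=M] -> [M,I,I] [MISS #1: write from I]
Op 2: C2 read [C2 read from I: others=['C0=M'] -> C2=S, others downsized to S] -> [S,I,S] [MISS #2: read from I]
Op 3: C1 read [C1 read from I: others=['C0=S', 'C2=S'] -> C1=S, others downsized to S] -> [S,S,S] [MISS #3: read from I]
Op 4: C1 read [C1 read: already in S, no change] -> [S,S,S] [hit: read from S]
Op 5: C1 write [C1 write: invalidate ['C0=S', 'C2=S'] -> C1=M] -> [I,M,I] [MISS #4: write from S]
Op 6: C0 read [C0 read from I: others=['C1=M'] -> C0=S, others downsized to S] -> [S,S,I] [MISS #5: read from I]
Op 7: C2 read [C2 read from I: others=['C0=S', 'C1=S'] -> C2=S, others downsized to S] -> [S,S,S] [MISS #6: read from I]
Op 8: C2 read [C2 read: already in S, no change] -> [S,S,S] [hit: read from S]
Op 9: C2 read [C2 read: already in S, no change] -> [S,S,S] [hit: read from S]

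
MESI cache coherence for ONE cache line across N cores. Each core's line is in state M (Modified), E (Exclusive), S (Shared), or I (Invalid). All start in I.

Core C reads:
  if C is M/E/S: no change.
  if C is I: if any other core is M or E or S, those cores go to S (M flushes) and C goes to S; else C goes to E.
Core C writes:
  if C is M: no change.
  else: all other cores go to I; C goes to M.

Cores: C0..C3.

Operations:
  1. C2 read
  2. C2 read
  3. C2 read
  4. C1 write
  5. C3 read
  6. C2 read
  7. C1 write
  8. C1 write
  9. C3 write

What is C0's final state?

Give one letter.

Op 1: C2 read [C2 read from I: no other sharers -> C2=E (exclusive)] -> [I,I,E,I]
Op 2: C2 read [C2 read: already in E, no change] -> [I,I,E,I]
Op 3: C2 read [C2 read: already in E, no change] -> [I,I,E,I]
Op 4: C1 write [C1 write: invalidate ['C2=E'] -> C1=M] -> [I,M,I,I]
Op 5: C3 read [C3 read from I: others=['C1=M'] -> C3=S, others downsized to S] -> [I,S,I,S]
Op 6: C2 read [C2 read from I: others=['C1=S', 'C3=S'] -> C2=S, others downsized to S] -> [I,S,S,S]
Op 7: C1 write [C1 write: invalidate ['C2=S', 'C3=S'] -> C1=M] -> [I,M,I,I]
Op 8: C1 write [C1 write: already M (modified), no change] -> [I,M,I,I]
Op 9: C3 write [C3 write: invalidate ['C1=M'] -> C3=M] -> [I,I,I,M]

Answer: I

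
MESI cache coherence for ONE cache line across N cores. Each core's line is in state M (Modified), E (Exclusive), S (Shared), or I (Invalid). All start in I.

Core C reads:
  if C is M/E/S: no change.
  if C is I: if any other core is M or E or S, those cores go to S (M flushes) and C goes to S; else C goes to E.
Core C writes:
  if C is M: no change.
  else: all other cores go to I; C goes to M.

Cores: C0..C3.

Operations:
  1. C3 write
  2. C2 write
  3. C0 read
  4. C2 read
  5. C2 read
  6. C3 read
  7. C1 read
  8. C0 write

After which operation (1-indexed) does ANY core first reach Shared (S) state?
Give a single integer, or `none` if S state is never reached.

Answer: 3

Derivation:
Op 1: C3 write [C3 write: invalidate none -> C3=M] -> [I,I,I,M]
Op 2: C2 write [C2 write: invalidate ['C3=M'] -> C2=M] -> [I,I,M,I]
Op 3: C0 read [C0 read from I: others=['C2=M'] -> C0=S, others downsized to S] -> [S,I,S,I]
  -> First S state at op 3; remaining ops need not be traced.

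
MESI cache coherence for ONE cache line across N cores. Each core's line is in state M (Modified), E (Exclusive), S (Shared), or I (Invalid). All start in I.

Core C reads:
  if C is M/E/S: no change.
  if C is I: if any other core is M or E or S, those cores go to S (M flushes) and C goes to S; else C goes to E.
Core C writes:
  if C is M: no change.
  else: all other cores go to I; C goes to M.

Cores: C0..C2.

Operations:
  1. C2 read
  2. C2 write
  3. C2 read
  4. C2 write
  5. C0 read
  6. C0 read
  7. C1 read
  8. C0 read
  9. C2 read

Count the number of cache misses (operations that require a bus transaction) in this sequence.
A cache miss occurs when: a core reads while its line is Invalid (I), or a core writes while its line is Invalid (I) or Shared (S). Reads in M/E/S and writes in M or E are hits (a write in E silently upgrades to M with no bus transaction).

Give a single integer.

Answer: 3

Derivation:
Op 1: C2 read [C2 read from I: no other sharers -> C2=E (exclusive)] -> [I,I,E] [MISS #1: read from I]
Op 2: C2 write [C2 write: invalidate none -> C2=M] -> [I,I,M] [hit: write from E is a silent E->M upgrade, no bus transaction]
Op 3: C2 read [C2 read: already in M, no change] -> [I,I,M] [hit: read from M]
Op 4: C2 write [C2 write: already M (modified), no change] -> [I,I,M] [hit: write from M]
Op 5: C0 read [C0 read from I: others=['C2=M'] -> C0=S, others downsized to S] -> [S,I,S] [MISS #2: read from I]
Op 6: C0 read [C0 read: already in S, no change] -> [S,I,S] [hit: read from S]
Op 7: C1 read [C1 read from I: others=['C0=S', 'C2=S'] -> C1=S, others downsized to S] -> [S,S,S] [MISS #3: read from I]
Op 8: C0 read [C0 read: already in S, no change] -> [S,S,S] [hit: read from S]
Op 9: C2 read [C2 read: already in S, no change] -> [S,S,S] [hit: read from S]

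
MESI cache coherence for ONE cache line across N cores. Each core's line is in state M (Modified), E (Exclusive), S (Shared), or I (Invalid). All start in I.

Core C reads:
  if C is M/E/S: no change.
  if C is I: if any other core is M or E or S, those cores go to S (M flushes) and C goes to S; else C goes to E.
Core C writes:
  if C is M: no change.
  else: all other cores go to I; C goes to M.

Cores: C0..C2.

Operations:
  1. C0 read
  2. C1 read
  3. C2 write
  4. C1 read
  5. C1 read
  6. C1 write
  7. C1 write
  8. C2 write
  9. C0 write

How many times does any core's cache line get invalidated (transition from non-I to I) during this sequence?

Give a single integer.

Answer: 5

Derivation:
Op 1: C0 read [C0 read from I: no other sharers -> C0=E (exclusive)] -> [E,I,I] (invalidations this op: 0; running total: 0)
Op 2: C1 read [C1 read from I: others=['C0=E'] -> C1=S, others downsized to S] -> [S,S,I] (invalidations this op: 0; running total: 0)
Op 3: C2 write [C2 write: invalidate ['C0=S', 'C1=S'] -> C2=M] -> [I,I,M] (invalidations this op: 2; running total: 2)
Op 4: C1 read [C1 read from I: others=['C2=M'] -> C1=S, others downsized to S] -> [I,S,S] (invalidations this op: 0; running total: 2)
Op 5: C1 read [C1 read: already in S, no change] -> [I,S,S] (invalidations this op: 0; running total: 2)
Op 6: C1 write [C1 write: invalidate ['C2=S'] -> C1=M] -> [I,M,I] (invalidations this op: 1; running total: 3)
Op 7: C1 write [C1 write: already M (modified), no change] -> [I,M,I] (invalidations this op: 0; running total: 3)
Op 8: C2 write [C2 write: invalidate ['C1=M'] -> C2=M] -> [I,I,M] (invalidations this op: 1; running total: 4)
Op 9: C0 write [C0 write: invalidate ['C2=M'] -> C0=M] -> [M,I,I] (invalidations this op: 1; running total: 5)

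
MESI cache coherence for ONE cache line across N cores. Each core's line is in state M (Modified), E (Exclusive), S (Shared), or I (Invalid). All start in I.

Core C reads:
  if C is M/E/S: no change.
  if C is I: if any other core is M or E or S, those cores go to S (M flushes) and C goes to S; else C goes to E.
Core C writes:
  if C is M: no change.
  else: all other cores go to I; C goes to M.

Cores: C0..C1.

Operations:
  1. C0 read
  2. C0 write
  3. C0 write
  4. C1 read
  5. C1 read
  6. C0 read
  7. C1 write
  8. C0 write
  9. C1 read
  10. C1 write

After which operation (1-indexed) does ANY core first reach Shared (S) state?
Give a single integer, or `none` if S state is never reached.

Answer: 4

Derivation:
Op 1: C0 read [C0 read from I: no other sharers -> C0=E (exclusive)] -> [E,I]
Op 2: C0 write [C0 write: invalidate none -> C0=M] -> [M,I]
Op 3: C0 write [C0 write: already M (modified), no change] -> [M,I]
Op 4: C1 read [C1 read from I: others=['C0=M'] -> C1=S, others downsized to S] -> [S,S]
  -> First S state at op 4; remaining ops need not be traced.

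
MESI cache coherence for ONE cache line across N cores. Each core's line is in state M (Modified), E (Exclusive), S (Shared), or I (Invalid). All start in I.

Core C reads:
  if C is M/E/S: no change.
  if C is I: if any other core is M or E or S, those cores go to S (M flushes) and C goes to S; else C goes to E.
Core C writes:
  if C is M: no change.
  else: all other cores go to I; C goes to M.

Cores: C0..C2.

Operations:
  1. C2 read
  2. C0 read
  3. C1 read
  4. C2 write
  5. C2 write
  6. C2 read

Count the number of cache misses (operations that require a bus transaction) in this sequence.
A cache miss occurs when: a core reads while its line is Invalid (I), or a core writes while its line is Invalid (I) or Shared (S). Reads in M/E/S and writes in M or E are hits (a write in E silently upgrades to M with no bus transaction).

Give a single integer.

Answer: 4

Derivation:
Op 1: C2 read [C2 read from I: no other sharers -> C2=E (exclusive)] -> [I,I,E] [MISS #1: read from I]
Op 2: C0 read [C0 read from I: others=['C2=E'] -> C0=S, others downsized to S] -> [S,I,S] [MISS #2: read from I]
Op 3: C1 read [C1 read from I: others=['C0=S', 'C2=S'] -> C1=S, others downsized to S] -> [S,S,S] [MISS #3: read from I]
Op 4: C2 write [C2 write: invalidate ['C0=S', 'C1=S'] -> C2=M] -> [I,I,M] [MISS #4: write from S]
Op 5: C2 write [C2 write: already M (modified), no change] -> [I,I,M] [hit: write from M]
Op 6: C2 read [C2 read: already in M, no change] -> [I,I,M] [hit: read from M]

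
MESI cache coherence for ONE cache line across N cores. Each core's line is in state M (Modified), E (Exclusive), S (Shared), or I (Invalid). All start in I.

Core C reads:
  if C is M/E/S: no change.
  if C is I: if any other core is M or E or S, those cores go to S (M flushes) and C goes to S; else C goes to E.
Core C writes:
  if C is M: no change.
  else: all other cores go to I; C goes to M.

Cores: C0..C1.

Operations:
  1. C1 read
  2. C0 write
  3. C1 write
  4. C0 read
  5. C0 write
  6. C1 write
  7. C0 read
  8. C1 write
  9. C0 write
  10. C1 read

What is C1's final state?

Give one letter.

Answer: S

Derivation:
Op 1: C1 read [C1 read from I: no other sharers -> C1=E (exclusive)] -> [I,E]
Op 2: C0 write [C0 write: invalidate ['C1=E'] -> C0=M] -> [M,I]
Op 3: C1 write [C1 write: invalidate ['C0=M'] -> C1=M] -> [I,M]
Op 4: C0 read [C0 read from I: others=['C1=M'] -> C0=S, others downsized to S] -> [S,S]
Op 5: C0 write [C0 write: invalidate ['C1=S'] -> C0=M] -> [M,I]
Op 6: C1 write [C1 write: invalidate ['C0=M'] -> C1=M] -> [I,M]
Op 7: C0 read [C0 read from I: others=['C1=M'] -> C0=S, others downsized to S] -> [S,S]
Op 8: C1 write [C1 write: invalidate ['C0=S'] -> C1=M] -> [I,M]
Op 9: C0 write [C0 write: invalidate ['C1=M'] -> C0=M] -> [M,I]
Op 10: C1 read [C1 read from I: others=['C0=M'] -> C1=S, others downsized to S] -> [S,S]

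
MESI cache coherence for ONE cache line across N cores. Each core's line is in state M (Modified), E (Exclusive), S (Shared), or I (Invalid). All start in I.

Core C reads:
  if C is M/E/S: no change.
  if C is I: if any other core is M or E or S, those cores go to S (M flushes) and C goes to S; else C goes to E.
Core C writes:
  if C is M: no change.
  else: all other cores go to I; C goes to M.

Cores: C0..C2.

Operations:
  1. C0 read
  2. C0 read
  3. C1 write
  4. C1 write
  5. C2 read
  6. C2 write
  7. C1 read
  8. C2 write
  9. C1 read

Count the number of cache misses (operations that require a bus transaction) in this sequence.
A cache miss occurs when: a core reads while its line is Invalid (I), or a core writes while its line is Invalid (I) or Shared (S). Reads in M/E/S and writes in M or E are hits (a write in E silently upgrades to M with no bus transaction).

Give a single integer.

Answer: 7

Derivation:
Op 1: C0 read [C0 read from I: no other sharers -> C0=E (exclusive)] -> [E,I,I] [MISS #1: read from I]
Op 2: C0 read [C0 read: already in E, no change] -> [E,I,I] [hit: read from E]
Op 3: C1 write [C1 write: invalidate ['C0=E'] -> C1=M] -> [I,M,I] [MISS #2: write from I]
Op 4: C1 write [C1 write: already M (modified), no change] -> [I,M,I] [hit: write from M]
Op 5: C2 read [C2 read from I: others=['C1=M'] -> C2=S, others downsized to S] -> [I,S,S] [MISS #3: read from I]
Op 6: C2 write [C2 write: invalidate ['C1=S'] -> C2=M] -> [I,I,M] [MISS #4: write from S]
Op 7: C1 read [C1 read from I: others=['C2=M'] -> C1=S, others downsized to S] -> [I,S,S] [MISS #5: read from I]
Op 8: C2 write [C2 write: invalidate ['C1=S'] -> C2=M] -> [I,I,M] [MISS #6: write from S]
Op 9: C1 read [C1 read from I: others=['C2=M'] -> C1=S, others downsized to S] -> [I,S,S] [MISS #7: read from I]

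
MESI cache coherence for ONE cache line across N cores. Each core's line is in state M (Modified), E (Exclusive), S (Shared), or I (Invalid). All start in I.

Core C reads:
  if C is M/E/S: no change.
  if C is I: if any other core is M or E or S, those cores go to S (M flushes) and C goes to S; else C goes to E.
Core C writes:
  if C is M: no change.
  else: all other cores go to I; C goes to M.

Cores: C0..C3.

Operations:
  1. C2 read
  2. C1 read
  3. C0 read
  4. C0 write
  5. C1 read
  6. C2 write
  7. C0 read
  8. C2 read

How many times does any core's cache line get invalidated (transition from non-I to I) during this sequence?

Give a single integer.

Answer: 4

Derivation:
Op 1: C2 read [C2 read from I: no other sharers -> C2=E (exclusive)] -> [I,I,E,I] (invalidations this op: 0; running total: 0)
Op 2: C1 read [C1 read from I: others=['C2=E'] -> C1=S, others downsized to S] -> [I,S,S,I] (invalidations this op: 0; running total: 0)
Op 3: C0 read [C0 read from I: others=['C1=S', 'C2=S'] -> C0=S, others downsized to S] -> [S,S,S,I] (invalidations this op: 0; running total: 0)
Op 4: C0 write [C0 write: invalidate ['C1=S', 'C2=S'] -> C0=M] -> [M,I,I,I] (invalidations this op: 2; running total: 2)
Op 5: C1 read [C1 read from I: others=['C0=M'] -> C1=S, others downsized to S] -> [S,S,I,I] (invalidations this op: 0; running total: 2)
Op 6: C2 write [C2 write: invalidate ['C0=S', 'C1=S'] -> C2=M] -> [I,I,M,I] (invalidations this op: 2; running total: 4)
Op 7: C0 read [C0 read from I: others=['C2=M'] -> C0=S, others downsized to S] -> [S,I,S,I] (invalidations this op: 0; running total: 4)
Op 8: C2 read [C2 read: already in S, no change] -> [S,I,S,I] (invalidations this op: 0; running total: 4)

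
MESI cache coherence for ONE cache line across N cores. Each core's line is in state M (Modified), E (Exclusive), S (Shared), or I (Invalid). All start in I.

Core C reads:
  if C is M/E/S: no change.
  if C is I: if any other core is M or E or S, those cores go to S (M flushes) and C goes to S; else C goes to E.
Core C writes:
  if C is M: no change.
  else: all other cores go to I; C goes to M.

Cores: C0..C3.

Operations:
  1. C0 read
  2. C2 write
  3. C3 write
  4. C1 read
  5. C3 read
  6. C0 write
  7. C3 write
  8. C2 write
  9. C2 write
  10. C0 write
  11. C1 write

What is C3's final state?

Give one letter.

Op 1: C0 read [C0 read from I: no other sharers -> C0=E (exclusive)] -> [E,I,I,I]
Op 2: C2 write [C2 write: invalidate ['C0=E'] -> C2=M] -> [I,I,M,I]
Op 3: C3 write [C3 write: invalidate ['C2=M'] -> C3=M] -> [I,I,I,M]
Op 4: C1 read [C1 read from I: others=['C3=M'] -> C1=S, others downsized to S] -> [I,S,I,S]
Op 5: C3 read [C3 read: already in S, no change] -> [I,S,I,S]
Op 6: C0 write [C0 write: invalidate ['C1=S', 'C3=S'] -> C0=M] -> [M,I,I,I]
Op 7: C3 write [C3 write: invalidate ['C0=M'] -> C3=M] -> [I,I,I,M]
Op 8: C2 write [C2 write: invalidate ['C3=M'] -> C2=M] -> [I,I,M,I]
Op 9: C2 write [C2 write: already M (modified), no change] -> [I,I,M,I]
Op 10: C0 write [C0 write: invalidate ['C2=M'] -> C0=M] -> [M,I,I,I]
Op 11: C1 write [C1 write: invalidate ['C0=M'] -> C1=M] -> [I,M,I,I]

Answer: I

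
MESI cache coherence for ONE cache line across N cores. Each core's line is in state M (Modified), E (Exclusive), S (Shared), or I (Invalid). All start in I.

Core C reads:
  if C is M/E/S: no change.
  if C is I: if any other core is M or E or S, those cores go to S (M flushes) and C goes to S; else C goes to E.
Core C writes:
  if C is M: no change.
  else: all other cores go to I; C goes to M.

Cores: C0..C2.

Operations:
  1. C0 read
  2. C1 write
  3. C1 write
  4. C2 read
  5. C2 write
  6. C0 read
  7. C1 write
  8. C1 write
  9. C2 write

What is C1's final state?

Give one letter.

Op 1: C0 read [C0 read from I: no other sharers -> C0=E (exclusive)] -> [E,I,I]
Op 2: C1 write [C1 write: invalidate ['C0=E'] -> C1=M] -> [I,M,I]
Op 3: C1 write [C1 write: already M (modified), no change] -> [I,M,I]
Op 4: C2 read [C2 read from I: others=['C1=M'] -> C2=S, others downsized to S] -> [I,S,S]
Op 5: C2 write [C2 write: invalidate ['C1=S'] -> C2=M] -> [I,I,M]
Op 6: C0 read [C0 read from I: others=['C2=M'] -> C0=S, others downsized to S] -> [S,I,S]
Op 7: C1 write [C1 write: invalidate ['C0=S', 'C2=S'] -> C1=M] -> [I,M,I]
Op 8: C1 write [C1 write: already M (modified), no change] -> [I,M,I]
Op 9: C2 write [C2 write: invalidate ['C1=M'] -> C2=M] -> [I,I,M]

Answer: I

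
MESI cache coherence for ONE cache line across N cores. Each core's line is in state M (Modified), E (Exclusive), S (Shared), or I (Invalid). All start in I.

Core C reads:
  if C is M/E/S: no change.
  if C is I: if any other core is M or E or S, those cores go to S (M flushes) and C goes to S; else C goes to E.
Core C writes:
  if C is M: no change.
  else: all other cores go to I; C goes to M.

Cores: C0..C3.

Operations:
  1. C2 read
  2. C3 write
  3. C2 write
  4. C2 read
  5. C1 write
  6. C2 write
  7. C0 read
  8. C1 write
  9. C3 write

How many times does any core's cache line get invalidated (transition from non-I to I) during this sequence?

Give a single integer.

Op 1: C2 read [C2 read from I: no other sharers -> C2=E (exclusive)] -> [I,I,E,I] (invalidations this op: 0; running total: 0)
Op 2: C3 write [C3 write: invalidate ['C2=E'] -> C3=M] -> [I,I,I,M] (invalidations this op: 1; running total: 1)
Op 3: C2 write [C2 write: invalidate ['C3=M'] -> C2=M] -> [I,I,M,I] (invalidations this op: 1; running total: 2)
Op 4: C2 read [C2 read: already in M, no change] -> [I,I,M,I] (invalidations this op: 0; running total: 2)
Op 5: C1 write [C1 write: invalidate ['C2=M'] -> C1=M] -> [I,M,I,I] (invalidations this op: 1; running total: 3)
Op 6: C2 write [C2 write: invalidate ['C1=M'] -> C2=M] -> [I,I,M,I] (invalidations this op: 1; running total: 4)
Op 7: C0 read [C0 read from I: others=['C2=M'] -> C0=S, others downsized to S] -> [S,I,S,I] (invalidations this op: 0; running total: 4)
Op 8: C1 write [C1 write: invalidate ['C0=S', 'C2=S'] -> C1=M] -> [I,M,I,I] (invalidations this op: 2; running total: 6)
Op 9: C3 write [C3 write: invalidate ['C1=M'] -> C3=M] -> [I,I,I,M] (invalidations this op: 1; running total: 7)

Answer: 7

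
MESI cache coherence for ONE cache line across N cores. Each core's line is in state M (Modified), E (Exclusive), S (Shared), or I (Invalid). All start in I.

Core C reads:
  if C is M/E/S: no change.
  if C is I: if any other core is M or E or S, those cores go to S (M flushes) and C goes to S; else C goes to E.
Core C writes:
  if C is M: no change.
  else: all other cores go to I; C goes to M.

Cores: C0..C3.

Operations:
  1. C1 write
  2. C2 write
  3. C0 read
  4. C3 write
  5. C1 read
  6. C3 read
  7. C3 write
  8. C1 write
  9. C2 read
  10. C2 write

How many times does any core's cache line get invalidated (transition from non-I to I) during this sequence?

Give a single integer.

Op 1: C1 write [C1 write: invalidate none -> C1=M] -> [I,M,I,I] (invalidations this op: 0; running total: 0)
Op 2: C2 write [C2 write: invalidate ['C1=M'] -> C2=M] -> [I,I,M,I] (invalidations this op: 1; running total: 1)
Op 3: C0 read [C0 read from I: others=['C2=M'] -> C0=S, others downsized to S] -> [S,I,S,I] (invalidations this op: 0; running total: 1)
Op 4: C3 write [C3 write: invalidate ['C0=S', 'C2=S'] -> C3=M] -> [I,I,I,M] (invalidations this op: 2; running total: 3)
Op 5: C1 read [C1 read from I: others=['C3=M'] -> C1=S, others downsized to S] -> [I,S,I,S] (invalidations this op: 0; running total: 3)
Op 6: C3 read [C3 read: already in S, no change] -> [I,S,I,S] (invalidations this op: 0; running total: 3)
Op 7: C3 write [C3 write: invalidate ['C1=S'] -> C3=M] -> [I,I,I,M] (invalidations this op: 1; running total: 4)
Op 8: C1 write [C1 write: invalidate ['C3=M'] -> C1=M] -> [I,M,I,I] (invalidations this op: 1; running total: 5)
Op 9: C2 read [C2 read from I: others=['C1=M'] -> C2=S, others downsized to S] -> [I,S,S,I] (invalidations this op: 0; running total: 5)
Op 10: C2 write [C2 write: invalidate ['C1=S'] -> C2=M] -> [I,I,M,I] (invalidations this op: 1; running total: 6)

Answer: 6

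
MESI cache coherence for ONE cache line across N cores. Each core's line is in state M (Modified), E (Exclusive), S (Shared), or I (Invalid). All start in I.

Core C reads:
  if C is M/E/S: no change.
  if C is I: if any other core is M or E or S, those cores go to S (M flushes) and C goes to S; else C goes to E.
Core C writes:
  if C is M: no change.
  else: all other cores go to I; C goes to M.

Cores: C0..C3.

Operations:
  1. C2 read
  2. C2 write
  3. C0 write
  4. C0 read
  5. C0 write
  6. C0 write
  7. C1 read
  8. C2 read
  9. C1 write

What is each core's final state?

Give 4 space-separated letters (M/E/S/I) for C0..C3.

Answer: I M I I

Derivation:
Op 1: C2 read [C2 read from I: no other sharers -> C2=E (exclusive)] -> [I,I,E,I]
Op 2: C2 write [C2 write: invalidate none -> C2=M] -> [I,I,M,I]
Op 3: C0 write [C0 write: invalidate ['C2=M'] -> C0=M] -> [M,I,I,I]
Op 4: C0 read [C0 read: already in M, no change] -> [M,I,I,I]
Op 5: C0 write [C0 write: already M (modified), no change] -> [M,I,I,I]
Op 6: C0 write [C0 write: already M (modified), no change] -> [M,I,I,I]
Op 7: C1 read [C1 read from I: others=['C0=M'] -> C1=S, others downsized to S] -> [S,S,I,I]
Op 8: C2 read [C2 read from I: others=['C0=S', 'C1=S'] -> C2=S, others downsized to S] -> [S,S,S,I]
Op 9: C1 write [C1 write: invalidate ['C0=S', 'C2=S'] -> C1=M] -> [I,M,I,I]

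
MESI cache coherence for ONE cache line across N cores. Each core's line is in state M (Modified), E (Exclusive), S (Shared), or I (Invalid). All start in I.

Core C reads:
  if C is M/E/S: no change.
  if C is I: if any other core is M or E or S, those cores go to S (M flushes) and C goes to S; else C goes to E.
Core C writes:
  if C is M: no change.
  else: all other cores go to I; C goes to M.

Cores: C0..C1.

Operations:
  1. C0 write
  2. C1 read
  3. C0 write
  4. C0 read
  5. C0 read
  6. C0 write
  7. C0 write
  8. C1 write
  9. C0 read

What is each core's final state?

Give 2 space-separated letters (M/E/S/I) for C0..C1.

Answer: S S

Derivation:
Op 1: C0 write [C0 write: invalidate none -> C0=M] -> [M,I]
Op 2: C1 read [C1 read from I: others=['C0=M'] -> C1=S, others downsized to S] -> [S,S]
Op 3: C0 write [C0 write: invalidate ['C1=S'] -> C0=M] -> [M,I]
Op 4: C0 read [C0 read: already in M, no change] -> [M,I]
Op 5: C0 read [C0 read: already in M, no change] -> [M,I]
Op 6: C0 write [C0 write: already M (modified), no change] -> [M,I]
Op 7: C0 write [C0 write: already M (modified), no change] -> [M,I]
Op 8: C1 write [C1 write: invalidate ['C0=M'] -> C1=M] -> [I,M]
Op 9: C0 read [C0 read from I: others=['C1=M'] -> C0=S, others downsized to S] -> [S,S]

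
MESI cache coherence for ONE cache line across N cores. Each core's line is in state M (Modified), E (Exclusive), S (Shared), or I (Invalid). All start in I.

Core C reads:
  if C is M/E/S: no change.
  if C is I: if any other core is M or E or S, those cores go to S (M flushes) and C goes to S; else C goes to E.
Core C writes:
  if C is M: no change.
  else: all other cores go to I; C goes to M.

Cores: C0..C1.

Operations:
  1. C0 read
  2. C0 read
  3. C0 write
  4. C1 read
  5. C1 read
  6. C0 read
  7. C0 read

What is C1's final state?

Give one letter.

Answer: S

Derivation:
Op 1: C0 read [C0 read from I: no other sharers -> C0=E (exclusive)] -> [E,I]
Op 2: C0 read [C0 read: already in E, no change] -> [E,I]
Op 3: C0 write [C0 write: invalidate none -> C0=M] -> [M,I]
Op 4: C1 read [C1 read from I: others=['C0=M'] -> C1=S, others downsized to S] -> [S,S]
Op 5: C1 read [C1 read: already in S, no change] -> [S,S]
Op 6: C0 read [C0 read: already in S, no change] -> [S,S]
Op 7: C0 read [C0 read: already in S, no change] -> [S,S]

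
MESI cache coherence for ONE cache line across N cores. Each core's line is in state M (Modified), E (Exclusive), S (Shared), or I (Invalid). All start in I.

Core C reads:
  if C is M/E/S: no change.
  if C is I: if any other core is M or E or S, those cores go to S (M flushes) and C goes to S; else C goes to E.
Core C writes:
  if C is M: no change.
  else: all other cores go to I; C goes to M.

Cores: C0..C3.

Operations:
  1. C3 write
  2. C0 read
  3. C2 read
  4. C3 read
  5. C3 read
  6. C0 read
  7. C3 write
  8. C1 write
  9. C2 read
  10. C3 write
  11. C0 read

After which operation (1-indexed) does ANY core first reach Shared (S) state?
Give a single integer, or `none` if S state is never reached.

Op 1: C3 write [C3 write: invalidate none -> C3=M] -> [I,I,I,M]
Op 2: C0 read [C0 read from I: others=['C3=M'] -> C0=S, others downsized to S] -> [S,I,I,S]
  -> First S state at op 2; remaining ops need not be traced.

Answer: 2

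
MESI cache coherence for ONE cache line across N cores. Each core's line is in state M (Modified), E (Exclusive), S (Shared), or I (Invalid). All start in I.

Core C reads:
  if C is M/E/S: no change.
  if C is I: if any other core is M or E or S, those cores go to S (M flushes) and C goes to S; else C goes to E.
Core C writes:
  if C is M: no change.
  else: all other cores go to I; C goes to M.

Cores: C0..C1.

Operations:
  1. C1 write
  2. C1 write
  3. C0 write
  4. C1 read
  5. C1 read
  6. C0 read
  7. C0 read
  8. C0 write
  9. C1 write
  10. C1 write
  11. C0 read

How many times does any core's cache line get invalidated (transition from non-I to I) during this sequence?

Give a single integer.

Answer: 3

Derivation:
Op 1: C1 write [C1 write: invalidate none -> C1=M] -> [I,M] (invalidations this op: 0; running total: 0)
Op 2: C1 write [C1 write: already M (modified), no change] -> [I,M] (invalidations this op: 0; running total: 0)
Op 3: C0 write [C0 write: invalidate ['C1=M'] -> C0=M] -> [M,I] (invalidations this op: 1; running total: 1)
Op 4: C1 read [C1 read from I: others=['C0=M'] -> C1=S, others downsized to S] -> [S,S] (invalidations this op: 0; running total: 1)
Op 5: C1 read [C1 read: already in S, no change] -> [S,S] (invalidations this op: 0; running total: 1)
Op 6: C0 read [C0 read: already in S, no change] -> [S,S] (invalidations this op: 0; running total: 1)
Op 7: C0 read [C0 read: already in S, no change] -> [S,S] (invalidations this op: 0; running total: 1)
Op 8: C0 write [C0 write: invalidate ['C1=S'] -> C0=M] -> [M,I] (invalidations this op: 1; running total: 2)
Op 9: C1 write [C1 write: invalidate ['C0=M'] -> C1=M] -> [I,M] (invalidations this op: 1; running total: 3)
Op 10: C1 write [C1 write: already M (modified), no change] -> [I,M] (invalidations this op: 0; running total: 3)
Op 11: C0 read [C0 read from I: others=['C1=M'] -> C0=S, others downsized to S] -> [S,S] (invalidations this op: 0; running total: 3)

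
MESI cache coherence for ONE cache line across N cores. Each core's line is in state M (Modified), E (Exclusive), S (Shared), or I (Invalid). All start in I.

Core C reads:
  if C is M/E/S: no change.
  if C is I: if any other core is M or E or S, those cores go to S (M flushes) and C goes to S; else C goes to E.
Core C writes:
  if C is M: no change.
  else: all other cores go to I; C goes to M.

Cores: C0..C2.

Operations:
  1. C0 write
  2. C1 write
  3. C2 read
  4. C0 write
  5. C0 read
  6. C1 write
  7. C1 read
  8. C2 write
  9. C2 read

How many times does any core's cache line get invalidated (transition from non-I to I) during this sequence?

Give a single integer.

Op 1: C0 write [C0 write: invalidate none -> C0=M] -> [M,I,I] (invalidations this op: 0; running total: 0)
Op 2: C1 write [C1 write: invalidate ['C0=M'] -> C1=M] -> [I,M,I] (invalidations this op: 1; running total: 1)
Op 3: C2 read [C2 read from I: others=['C1=M'] -> C2=S, others downsized to S] -> [I,S,S] (invalidations this op: 0; running total: 1)
Op 4: C0 write [C0 write: invalidate ['C1=S', 'C2=S'] -> C0=M] -> [M,I,I] (invalidations this op: 2; running total: 3)
Op 5: C0 read [C0 read: already in M, no change] -> [M,I,I] (invalidations this op: 0; running total: 3)
Op 6: C1 write [C1 write: invalidate ['C0=M'] -> C1=M] -> [I,M,I] (invalidations this op: 1; running total: 4)
Op 7: C1 read [C1 read: already in M, no change] -> [I,M,I] (invalidations this op: 0; running total: 4)
Op 8: C2 write [C2 write: invalidate ['C1=M'] -> C2=M] -> [I,I,M] (invalidations this op: 1; running total: 5)
Op 9: C2 read [C2 read: already in M, no change] -> [I,I,M] (invalidations this op: 0; running total: 5)

Answer: 5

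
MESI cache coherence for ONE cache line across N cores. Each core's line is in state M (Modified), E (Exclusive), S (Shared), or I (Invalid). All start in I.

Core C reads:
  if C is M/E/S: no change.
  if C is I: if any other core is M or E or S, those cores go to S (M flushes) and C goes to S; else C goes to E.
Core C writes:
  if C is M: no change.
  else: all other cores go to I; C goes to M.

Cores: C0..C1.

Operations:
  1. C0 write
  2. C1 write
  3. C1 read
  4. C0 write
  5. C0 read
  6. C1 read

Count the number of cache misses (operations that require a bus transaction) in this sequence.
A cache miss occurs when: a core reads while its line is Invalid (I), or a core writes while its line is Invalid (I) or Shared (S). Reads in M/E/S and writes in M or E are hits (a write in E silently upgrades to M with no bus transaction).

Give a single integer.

Op 1: C0 write [C0 write: invalidate none -> C0=M] -> [M,I] [MISS #1: write from I]
Op 2: C1 write [C1 write: invalidate ['C0=M'] -> C1=M] -> [I,M] [MISS #2: write from I]
Op 3: C1 read [C1 read: already in M, no change] -> [I,M] [hit: read from M]
Op 4: C0 write [C0 write: invalidate ['C1=M'] -> C0=M] -> [M,I] [MISS #3: write from I]
Op 5: C0 read [C0 read: already in M, no change] -> [M,I] [hit: read from M]
Op 6: C1 read [C1 read from I: others=['C0=M'] -> C1=S, others downsized to S] -> [S,S] [MISS #4: read from I]

Answer: 4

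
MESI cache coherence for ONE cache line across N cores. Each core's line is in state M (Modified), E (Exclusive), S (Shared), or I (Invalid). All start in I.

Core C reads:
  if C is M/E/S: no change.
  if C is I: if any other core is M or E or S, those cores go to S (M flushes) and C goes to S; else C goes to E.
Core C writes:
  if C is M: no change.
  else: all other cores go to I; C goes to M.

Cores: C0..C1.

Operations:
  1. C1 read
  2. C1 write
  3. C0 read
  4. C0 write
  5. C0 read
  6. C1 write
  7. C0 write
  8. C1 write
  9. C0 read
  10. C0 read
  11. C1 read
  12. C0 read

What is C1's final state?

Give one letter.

Op 1: C1 read [C1 read from I: no other sharers -> C1=E (exclusive)] -> [I,E]
Op 2: C1 write [C1 write: invalidate none -> C1=M] -> [I,M]
Op 3: C0 read [C0 read from I: others=['C1=M'] -> C0=S, others downsized to S] -> [S,S]
Op 4: C0 write [C0 write: invalidate ['C1=S'] -> C0=M] -> [M,I]
Op 5: C0 read [C0 read: already in M, no change] -> [M,I]
Op 6: C1 write [C1 write: invalidate ['C0=M'] -> C1=M] -> [I,M]
Op 7: C0 write [C0 write: invalidate ['C1=M'] -> C0=M] -> [M,I]
Op 8: C1 write [C1 write: invalidate ['C0=M'] -> C1=M] -> [I,M]
Op 9: C0 read [C0 read from I: others=['C1=M'] -> C0=S, others downsized to S] -> [S,S]
Op 10: C0 read [C0 read: already in S, no change] -> [S,S]
Op 11: C1 read [C1 read: already in S, no change] -> [S,S]
Op 12: C0 read [C0 read: already in S, no change] -> [S,S]

Answer: S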